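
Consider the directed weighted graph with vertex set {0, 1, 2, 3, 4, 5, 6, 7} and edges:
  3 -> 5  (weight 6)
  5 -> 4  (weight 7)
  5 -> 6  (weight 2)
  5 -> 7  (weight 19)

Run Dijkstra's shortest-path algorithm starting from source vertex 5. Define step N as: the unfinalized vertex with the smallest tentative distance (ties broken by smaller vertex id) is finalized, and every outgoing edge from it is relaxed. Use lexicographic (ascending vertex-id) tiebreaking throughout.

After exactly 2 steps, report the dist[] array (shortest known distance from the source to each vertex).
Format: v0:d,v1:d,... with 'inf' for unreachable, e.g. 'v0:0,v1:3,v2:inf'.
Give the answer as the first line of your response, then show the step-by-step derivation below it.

v0:inf,v1:inf,v2:inf,v3:inf,v4:7,v5:0,v6:2,v7:19

step 1: dist = v0:inf,v1:inf,v2:inf,v3:inf,v4:7,v5:0,v6:2,v7:19
step 2: dist = v0:inf,v1:inf,v2:inf,v3:inf,v4:7,v5:0,v6:2,v7:19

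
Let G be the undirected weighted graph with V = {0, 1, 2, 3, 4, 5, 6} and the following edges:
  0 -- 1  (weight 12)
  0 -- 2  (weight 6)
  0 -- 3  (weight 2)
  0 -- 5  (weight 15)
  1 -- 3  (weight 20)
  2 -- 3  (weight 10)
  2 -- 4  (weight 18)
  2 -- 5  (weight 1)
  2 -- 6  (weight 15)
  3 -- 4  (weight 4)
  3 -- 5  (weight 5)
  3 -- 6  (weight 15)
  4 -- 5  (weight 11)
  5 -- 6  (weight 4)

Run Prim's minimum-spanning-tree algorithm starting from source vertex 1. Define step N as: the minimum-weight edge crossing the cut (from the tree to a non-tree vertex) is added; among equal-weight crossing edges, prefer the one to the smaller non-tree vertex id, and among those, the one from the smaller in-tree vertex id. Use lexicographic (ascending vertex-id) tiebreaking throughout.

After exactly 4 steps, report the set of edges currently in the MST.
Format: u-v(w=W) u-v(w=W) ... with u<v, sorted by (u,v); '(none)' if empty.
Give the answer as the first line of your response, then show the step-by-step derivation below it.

0-1(w=12) 0-3(w=2) 3-4(w=4) 3-5(w=5)

step 1: add edge 0-1 (w=12); MST = {0-1(w=12)}
step 2: add edge 0-3 (w=2); MST = {0-1(w=12) 0-3(w=2)}
step 3: add edge 3-4 (w=4); MST = {0-1(w=12) 0-3(w=2) 3-4(w=4)}
step 4: add edge 3-5 (w=5); MST = {0-1(w=12) 0-3(w=2) 3-4(w=4) 3-5(w=5)}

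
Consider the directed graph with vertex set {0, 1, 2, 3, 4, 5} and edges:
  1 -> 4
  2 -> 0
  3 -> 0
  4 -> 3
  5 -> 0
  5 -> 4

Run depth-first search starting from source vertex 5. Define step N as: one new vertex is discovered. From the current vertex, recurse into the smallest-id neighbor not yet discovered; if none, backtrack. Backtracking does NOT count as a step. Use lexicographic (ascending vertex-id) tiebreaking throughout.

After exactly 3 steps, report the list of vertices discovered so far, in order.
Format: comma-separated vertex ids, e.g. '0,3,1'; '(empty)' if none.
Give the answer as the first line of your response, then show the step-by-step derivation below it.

5,0,4

step 1: discover 5; path=5; order=5
step 2: discover 0; path=5>0; order=5,0
step 3: discover 4; path=5>4; order=5,0,4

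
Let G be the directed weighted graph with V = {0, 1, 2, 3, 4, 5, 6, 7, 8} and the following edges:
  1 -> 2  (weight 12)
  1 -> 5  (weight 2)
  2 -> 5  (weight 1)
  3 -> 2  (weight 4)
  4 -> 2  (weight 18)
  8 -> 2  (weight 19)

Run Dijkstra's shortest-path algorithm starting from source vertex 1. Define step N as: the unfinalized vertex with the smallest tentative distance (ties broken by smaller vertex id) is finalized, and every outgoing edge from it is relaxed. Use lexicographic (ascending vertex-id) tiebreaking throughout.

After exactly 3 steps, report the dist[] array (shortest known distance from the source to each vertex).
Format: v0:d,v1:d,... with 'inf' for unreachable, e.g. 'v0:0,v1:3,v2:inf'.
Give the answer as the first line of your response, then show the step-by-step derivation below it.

v0:inf,v1:0,v2:12,v3:inf,v4:inf,v5:2,v6:inf,v7:inf,v8:inf

step 1: dist = v0:inf,v1:0,v2:12,v3:inf,v4:inf,v5:2,v6:inf,v7:inf,v8:inf
step 2: dist = v0:inf,v1:0,v2:12,v3:inf,v4:inf,v5:2,v6:inf,v7:inf,v8:inf
step 3: dist = v0:inf,v1:0,v2:12,v3:inf,v4:inf,v5:2,v6:inf,v7:inf,v8:inf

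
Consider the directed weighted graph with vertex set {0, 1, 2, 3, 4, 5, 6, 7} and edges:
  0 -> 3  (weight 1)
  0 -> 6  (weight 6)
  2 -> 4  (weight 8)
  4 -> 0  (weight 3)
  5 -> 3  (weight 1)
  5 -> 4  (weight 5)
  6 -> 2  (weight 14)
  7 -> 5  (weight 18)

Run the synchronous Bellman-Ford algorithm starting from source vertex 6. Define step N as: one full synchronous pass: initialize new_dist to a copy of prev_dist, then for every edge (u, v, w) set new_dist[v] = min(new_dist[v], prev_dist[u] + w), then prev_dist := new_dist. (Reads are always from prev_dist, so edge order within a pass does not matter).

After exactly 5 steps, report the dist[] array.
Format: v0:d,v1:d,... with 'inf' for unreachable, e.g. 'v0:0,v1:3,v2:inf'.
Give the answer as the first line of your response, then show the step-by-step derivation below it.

v0:25,v1:inf,v2:14,v3:26,v4:22,v5:inf,v6:0,v7:inf

step 1: dist = v0:inf,v1:inf,v2:14,v3:inf,v4:inf,v5:inf,v6:0,v7:inf
step 2: dist = v0:inf,v1:inf,v2:14,v3:inf,v4:22,v5:inf,v6:0,v7:inf
step 3: dist = v0:25,v1:inf,v2:14,v3:inf,v4:22,v5:inf,v6:0,v7:inf
step 4: dist = v0:25,v1:inf,v2:14,v3:26,v4:22,v5:inf,v6:0,v7:inf
step 5: dist = v0:25,v1:inf,v2:14,v3:26,v4:22,v5:inf,v6:0,v7:inf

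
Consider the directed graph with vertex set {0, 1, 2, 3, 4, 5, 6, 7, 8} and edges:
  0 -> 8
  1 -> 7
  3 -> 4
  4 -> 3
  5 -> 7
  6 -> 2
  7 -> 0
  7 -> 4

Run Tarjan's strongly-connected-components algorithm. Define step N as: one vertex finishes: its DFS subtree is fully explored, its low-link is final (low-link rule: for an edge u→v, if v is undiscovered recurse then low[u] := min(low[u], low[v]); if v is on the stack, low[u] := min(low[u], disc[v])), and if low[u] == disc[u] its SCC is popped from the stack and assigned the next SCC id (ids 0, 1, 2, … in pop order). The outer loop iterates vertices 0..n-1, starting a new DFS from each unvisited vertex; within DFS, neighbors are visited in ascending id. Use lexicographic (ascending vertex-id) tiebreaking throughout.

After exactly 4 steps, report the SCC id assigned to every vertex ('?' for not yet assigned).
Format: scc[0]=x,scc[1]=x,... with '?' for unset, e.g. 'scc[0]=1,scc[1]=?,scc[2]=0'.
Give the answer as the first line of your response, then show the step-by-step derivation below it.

scc[0]=1,scc[1]=?,scc[2]=?,scc[3]=2,scc[4]=2,scc[5]=?,scc[6]=?,scc[7]=?,scc[8]=0

step 1: low=(low[0]=0,low[1]=?,low[2]=?,low[3]=?,low[4]=?,low[5]=?,low[6]=?,low[7]=?,low[8]=1); scc=(scc[0]=?,scc[1]=?,scc[2]=?,scc[3]=?,scc[4]=?,scc[5]=?,scc[6]=?,scc[7]=?,scc[8]=0)
step 2: low=(low[0]=0,low[1]=?,low[2]=?,low[3]=?,low[4]=?,low[5]=?,low[6]=?,low[7]=?,low[8]=1); scc=(scc[0]=1,scc[1]=?,scc[2]=?,scc[3]=?,scc[4]=?,scc[5]=?,scc[6]=?,scc[7]=?,scc[8]=0)
step 3: low=(low[0]=0,low[1]=2,low[2]=?,low[3]=4,low[4]=4,low[5]=?,low[6]=?,low[7]=3,low[8]=1); scc=(scc[0]=1,scc[1]=?,scc[2]=?,scc[3]=?,scc[4]=?,scc[5]=?,scc[6]=?,scc[7]=?,scc[8]=0)
step 4: low=(low[0]=0,low[1]=2,low[2]=?,low[3]=4,low[4]=4,low[5]=?,low[6]=?,low[7]=3,low[8]=1); scc=(scc[0]=1,scc[1]=?,scc[2]=?,scc[3]=2,scc[4]=2,scc[5]=?,scc[6]=?,scc[7]=?,scc[8]=0)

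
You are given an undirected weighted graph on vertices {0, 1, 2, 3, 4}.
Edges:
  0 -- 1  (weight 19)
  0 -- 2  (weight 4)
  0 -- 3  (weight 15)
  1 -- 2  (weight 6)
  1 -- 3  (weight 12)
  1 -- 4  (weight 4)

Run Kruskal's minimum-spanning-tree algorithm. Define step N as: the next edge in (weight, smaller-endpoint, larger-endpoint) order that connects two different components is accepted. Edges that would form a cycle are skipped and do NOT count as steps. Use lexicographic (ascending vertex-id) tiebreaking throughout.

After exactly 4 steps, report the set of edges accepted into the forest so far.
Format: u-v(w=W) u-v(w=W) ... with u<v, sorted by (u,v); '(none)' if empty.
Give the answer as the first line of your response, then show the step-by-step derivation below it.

0-2(w=4) 1-2(w=6) 1-3(w=12) 1-4(w=4)

step 1: add edge 0-2 (w=4); MST = {0-2(w=4)}
step 2: add edge 1-4 (w=4); MST = {0-2(w=4) 1-4(w=4)}
step 3: add edge 1-2 (w=6); MST = {0-2(w=4) 1-2(w=6) 1-4(w=4)}
step 4: add edge 1-3 (w=12); MST = {0-2(w=4) 1-2(w=6) 1-3(w=12) 1-4(w=4)}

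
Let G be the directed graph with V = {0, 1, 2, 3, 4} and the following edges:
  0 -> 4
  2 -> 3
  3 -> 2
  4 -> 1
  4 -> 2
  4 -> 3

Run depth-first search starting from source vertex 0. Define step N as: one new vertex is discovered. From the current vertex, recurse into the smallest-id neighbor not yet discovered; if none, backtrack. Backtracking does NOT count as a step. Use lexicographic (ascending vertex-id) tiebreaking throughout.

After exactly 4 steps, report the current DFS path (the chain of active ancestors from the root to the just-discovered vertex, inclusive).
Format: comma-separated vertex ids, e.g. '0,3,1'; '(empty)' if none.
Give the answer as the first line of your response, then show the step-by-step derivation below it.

0,4,2

step 1: discover 0; path=0; order=0
step 2: discover 4; path=0>4; order=0,4
step 3: discover 1; path=0>4>1; order=0,4,1
step 4: discover 2; path=0>4>2; order=0,4,1,2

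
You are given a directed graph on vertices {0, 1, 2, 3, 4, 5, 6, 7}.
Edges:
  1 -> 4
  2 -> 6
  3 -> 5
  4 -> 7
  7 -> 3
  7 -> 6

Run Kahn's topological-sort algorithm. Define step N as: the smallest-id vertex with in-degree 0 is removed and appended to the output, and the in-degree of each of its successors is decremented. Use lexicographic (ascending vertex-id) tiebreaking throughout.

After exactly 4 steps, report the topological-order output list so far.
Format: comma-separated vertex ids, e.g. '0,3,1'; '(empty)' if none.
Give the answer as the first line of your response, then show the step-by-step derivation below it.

0,1,2,4

step 1: output 0; order=[0]; indeg=(0,0,0,1,1,1,2,1)
step 2: output 1; order=[0,1]; indeg=(0,0,0,1,0,1,2,1)
step 3: output 2; order=[0,1,2]; indeg=(0,0,0,1,0,1,1,1)
step 4: output 4; order=[0,1,2,4]; indeg=(0,0,0,1,0,1,1,0)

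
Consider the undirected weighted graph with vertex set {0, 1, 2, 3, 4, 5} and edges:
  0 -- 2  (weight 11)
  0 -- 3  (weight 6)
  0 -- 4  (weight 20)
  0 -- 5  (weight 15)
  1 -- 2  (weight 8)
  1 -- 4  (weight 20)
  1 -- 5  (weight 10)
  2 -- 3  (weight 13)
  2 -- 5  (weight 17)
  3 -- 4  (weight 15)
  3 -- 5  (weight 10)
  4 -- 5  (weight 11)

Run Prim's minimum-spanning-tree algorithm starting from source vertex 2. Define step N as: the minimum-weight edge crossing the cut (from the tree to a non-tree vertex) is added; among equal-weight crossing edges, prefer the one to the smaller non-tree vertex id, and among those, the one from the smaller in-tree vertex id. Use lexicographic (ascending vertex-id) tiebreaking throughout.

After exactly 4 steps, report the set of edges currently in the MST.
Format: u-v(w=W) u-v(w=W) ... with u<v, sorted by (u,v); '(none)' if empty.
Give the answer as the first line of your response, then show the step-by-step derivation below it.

0-3(w=6) 1-2(w=8) 1-5(w=10) 3-5(w=10)

step 1: add edge 1-2 (w=8); MST = {1-2(w=8)}
step 2: add edge 1-5 (w=10); MST = {1-2(w=8) 1-5(w=10)}
step 3: add edge 3-5 (w=10); MST = {1-2(w=8) 1-5(w=10) 3-5(w=10)}
step 4: add edge 0-3 (w=6); MST = {0-3(w=6) 1-2(w=8) 1-5(w=10) 3-5(w=10)}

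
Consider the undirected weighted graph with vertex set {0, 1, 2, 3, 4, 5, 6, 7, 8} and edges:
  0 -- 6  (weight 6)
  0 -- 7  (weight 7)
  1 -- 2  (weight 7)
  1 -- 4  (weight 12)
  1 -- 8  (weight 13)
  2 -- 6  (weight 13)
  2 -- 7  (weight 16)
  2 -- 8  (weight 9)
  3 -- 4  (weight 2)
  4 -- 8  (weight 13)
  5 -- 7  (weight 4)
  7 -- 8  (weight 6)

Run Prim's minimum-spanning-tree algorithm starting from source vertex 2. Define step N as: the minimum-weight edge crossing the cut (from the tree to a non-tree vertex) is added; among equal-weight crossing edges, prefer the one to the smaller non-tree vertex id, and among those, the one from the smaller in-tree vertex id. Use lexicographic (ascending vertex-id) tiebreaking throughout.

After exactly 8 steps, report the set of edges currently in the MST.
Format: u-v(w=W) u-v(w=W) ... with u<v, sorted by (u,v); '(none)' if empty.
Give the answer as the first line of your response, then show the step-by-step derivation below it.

0-6(w=6) 0-7(w=7) 1-2(w=7) 1-4(w=12) 2-8(w=9) 3-4(w=2) 5-7(w=4) 7-8(w=6)

step 1: add edge 1-2 (w=7); MST = {1-2(w=7)}
step 2: add edge 2-8 (w=9); MST = {1-2(w=7) 2-8(w=9)}
step 3: add edge 7-8 (w=6); MST = {1-2(w=7) 2-8(w=9) 7-8(w=6)}
step 4: add edge 5-7 (w=4); MST = {1-2(w=7) 2-8(w=9) 5-7(w=4) 7-8(w=6)}
step 5: add edge 0-7 (w=7); MST = {0-7(w=7) 1-2(w=7) 2-8(w=9) 5-7(w=4) 7-8(w=6)}
step 6: add edge 0-6 (w=6); MST = {0-6(w=6) 0-7(w=7) 1-2(w=7) 2-8(w=9) 5-7(w=4) 7-8(w=6)}
step 7: add edge 1-4 (w=12); MST = {0-6(w=6) 0-7(w=7) 1-2(w=7) 1-4(w=12) 2-8(w=9) 5-7(w=4) 7-8(w=6)}
step 8: add edge 3-4 (w=2); MST = {0-6(w=6) 0-7(w=7) 1-2(w=7) 1-4(w=12) 2-8(w=9) 3-4(w=2) 5-7(w=4) 7-8(w=6)}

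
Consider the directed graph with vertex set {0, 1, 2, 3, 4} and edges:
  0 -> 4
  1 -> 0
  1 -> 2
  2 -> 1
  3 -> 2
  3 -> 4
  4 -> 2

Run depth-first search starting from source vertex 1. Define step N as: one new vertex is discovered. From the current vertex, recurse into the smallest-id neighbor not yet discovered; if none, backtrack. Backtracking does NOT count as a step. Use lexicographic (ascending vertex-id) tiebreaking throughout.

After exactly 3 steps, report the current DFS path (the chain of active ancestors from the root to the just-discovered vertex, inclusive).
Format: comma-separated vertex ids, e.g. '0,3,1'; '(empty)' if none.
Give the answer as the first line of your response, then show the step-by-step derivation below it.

1,0,4

step 1: discover 1; path=1; order=1
step 2: discover 0; path=1>0; order=1,0
step 3: discover 4; path=1>0>4; order=1,0,4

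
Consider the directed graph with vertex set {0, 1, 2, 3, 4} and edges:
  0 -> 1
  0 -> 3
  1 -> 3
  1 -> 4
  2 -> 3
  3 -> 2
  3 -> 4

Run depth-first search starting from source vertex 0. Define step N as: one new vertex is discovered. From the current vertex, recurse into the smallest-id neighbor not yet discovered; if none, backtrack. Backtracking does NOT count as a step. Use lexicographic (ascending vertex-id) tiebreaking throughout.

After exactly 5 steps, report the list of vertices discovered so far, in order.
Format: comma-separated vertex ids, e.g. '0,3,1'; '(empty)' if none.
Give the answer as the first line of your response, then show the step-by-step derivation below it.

0,1,3,2,4

step 1: discover 0; path=0; order=0
step 2: discover 1; path=0>1; order=0,1
step 3: discover 3; path=0>1>3; order=0,1,3
step 4: discover 2; path=0>1>3>2; order=0,1,3,2
step 5: discover 4; path=0>1>3>4; order=0,1,3,2,4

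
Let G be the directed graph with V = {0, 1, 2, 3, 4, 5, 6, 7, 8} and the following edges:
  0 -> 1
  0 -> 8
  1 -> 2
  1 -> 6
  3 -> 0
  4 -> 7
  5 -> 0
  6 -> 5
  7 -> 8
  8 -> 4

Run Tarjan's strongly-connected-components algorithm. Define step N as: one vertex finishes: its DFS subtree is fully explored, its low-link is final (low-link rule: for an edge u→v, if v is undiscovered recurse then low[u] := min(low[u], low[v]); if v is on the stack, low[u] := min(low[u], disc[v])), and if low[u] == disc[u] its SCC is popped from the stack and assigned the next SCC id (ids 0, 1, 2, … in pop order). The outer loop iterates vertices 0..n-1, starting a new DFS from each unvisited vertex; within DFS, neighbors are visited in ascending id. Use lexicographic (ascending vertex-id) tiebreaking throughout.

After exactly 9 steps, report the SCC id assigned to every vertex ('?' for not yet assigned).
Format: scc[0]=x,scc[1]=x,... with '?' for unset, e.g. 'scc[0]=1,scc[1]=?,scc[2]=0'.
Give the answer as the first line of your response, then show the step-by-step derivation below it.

scc[0]=2,scc[1]=2,scc[2]=0,scc[3]=3,scc[4]=1,scc[5]=2,scc[6]=2,scc[7]=1,scc[8]=1

step 1: low=(low[0]=0,low[1]=1,low[2]=2,low[3]=?,low[4]=?,low[5]=?,low[6]=?,low[7]=?,low[8]=?); scc=(scc[0]=?,scc[1]=?,scc[2]=0,scc[3]=?,scc[4]=?,scc[5]=?,scc[6]=?,scc[7]=?,scc[8]=?)
step 2: low=(low[0]=0,low[1]=1,low[2]=2,low[3]=?,low[4]=?,low[5]=0,low[6]=3,low[7]=?,low[8]=?); scc=(scc[0]=?,scc[1]=?,scc[2]=0,scc[3]=?,scc[4]=?,scc[5]=?,scc[6]=?,scc[7]=?,scc[8]=?)
step 3: low=(low[0]=0,low[1]=1,low[2]=2,low[3]=?,low[4]=?,low[5]=0,low[6]=0,low[7]=?,low[8]=?); scc=(scc[0]=?,scc[1]=?,scc[2]=0,scc[3]=?,scc[4]=?,scc[5]=?,scc[6]=?,scc[7]=?,scc[8]=?)
step 4: low=(low[0]=0,low[1]=0,low[2]=2,low[3]=?,low[4]=?,low[5]=0,low[6]=0,low[7]=?,low[8]=?); scc=(scc[0]=?,scc[1]=?,scc[2]=0,scc[3]=?,scc[4]=?,scc[5]=?,scc[6]=?,scc[7]=?,scc[8]=?)
step 5: low=(low[0]=0,low[1]=0,low[2]=2,low[3]=?,low[4]=6,low[5]=0,low[6]=0,low[7]=5,low[8]=5); scc=(scc[0]=?,scc[1]=?,scc[2]=0,scc[3]=?,scc[4]=?,scc[5]=?,scc[6]=?,scc[7]=?,scc[8]=?)
step 6: low=(low[0]=0,low[1]=0,low[2]=2,low[3]=?,low[4]=5,low[5]=0,low[6]=0,low[7]=5,low[8]=5); scc=(scc[0]=?,scc[1]=?,scc[2]=0,scc[3]=?,scc[4]=?,scc[5]=?,scc[6]=?,scc[7]=?,scc[8]=?)
step 7: low=(low[0]=0,low[1]=0,low[2]=2,low[3]=?,low[4]=5,low[5]=0,low[6]=0,low[7]=5,low[8]=5); scc=(scc[0]=?,scc[1]=?,scc[2]=0,scc[3]=?,scc[4]=1,scc[5]=?,scc[6]=?,scc[7]=1,scc[8]=1)
step 8: low=(low[0]=0,low[1]=0,low[2]=2,low[3]=?,low[4]=5,low[5]=0,low[6]=0,low[7]=5,low[8]=5); scc=(scc[0]=2,scc[1]=2,scc[2]=0,scc[3]=?,scc[4]=1,scc[5]=2,scc[6]=2,scc[7]=1,scc[8]=1)
step 9: low=(low[0]=0,low[1]=0,low[2]=2,low[3]=8,low[4]=5,low[5]=0,low[6]=0,low[7]=5,low[8]=5); scc=(scc[0]=2,scc[1]=2,scc[2]=0,scc[3]=3,scc[4]=1,scc[5]=2,scc[6]=2,scc[7]=1,scc[8]=1)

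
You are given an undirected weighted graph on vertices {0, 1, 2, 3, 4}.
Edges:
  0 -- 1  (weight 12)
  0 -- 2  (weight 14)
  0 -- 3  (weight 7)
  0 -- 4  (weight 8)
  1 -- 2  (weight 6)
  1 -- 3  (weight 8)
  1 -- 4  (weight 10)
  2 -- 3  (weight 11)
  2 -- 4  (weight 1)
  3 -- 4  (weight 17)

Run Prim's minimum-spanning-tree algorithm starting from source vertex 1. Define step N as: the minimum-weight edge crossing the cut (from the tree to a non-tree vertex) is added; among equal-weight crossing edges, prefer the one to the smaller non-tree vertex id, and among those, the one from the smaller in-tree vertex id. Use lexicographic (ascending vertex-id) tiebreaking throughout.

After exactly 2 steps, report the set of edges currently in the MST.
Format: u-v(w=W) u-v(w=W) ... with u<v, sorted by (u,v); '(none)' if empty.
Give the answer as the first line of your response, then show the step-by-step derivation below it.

1-2(w=6) 2-4(w=1)

step 1: add edge 1-2 (w=6); MST = {1-2(w=6)}
step 2: add edge 2-4 (w=1); MST = {1-2(w=6) 2-4(w=1)}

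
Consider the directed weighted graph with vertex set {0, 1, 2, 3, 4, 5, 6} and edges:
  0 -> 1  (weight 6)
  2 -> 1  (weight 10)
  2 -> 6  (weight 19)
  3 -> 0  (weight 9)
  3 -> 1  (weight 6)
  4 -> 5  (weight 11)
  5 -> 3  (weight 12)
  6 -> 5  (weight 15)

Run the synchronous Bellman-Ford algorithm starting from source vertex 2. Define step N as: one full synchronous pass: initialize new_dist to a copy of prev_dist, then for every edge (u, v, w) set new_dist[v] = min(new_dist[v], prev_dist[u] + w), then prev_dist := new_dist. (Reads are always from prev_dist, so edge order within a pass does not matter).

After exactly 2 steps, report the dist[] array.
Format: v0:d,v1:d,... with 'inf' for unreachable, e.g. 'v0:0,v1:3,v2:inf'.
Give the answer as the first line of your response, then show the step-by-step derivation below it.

v0:inf,v1:10,v2:0,v3:inf,v4:inf,v5:34,v6:19

step 1: dist = v0:inf,v1:10,v2:0,v3:inf,v4:inf,v5:inf,v6:19
step 2: dist = v0:inf,v1:10,v2:0,v3:inf,v4:inf,v5:34,v6:19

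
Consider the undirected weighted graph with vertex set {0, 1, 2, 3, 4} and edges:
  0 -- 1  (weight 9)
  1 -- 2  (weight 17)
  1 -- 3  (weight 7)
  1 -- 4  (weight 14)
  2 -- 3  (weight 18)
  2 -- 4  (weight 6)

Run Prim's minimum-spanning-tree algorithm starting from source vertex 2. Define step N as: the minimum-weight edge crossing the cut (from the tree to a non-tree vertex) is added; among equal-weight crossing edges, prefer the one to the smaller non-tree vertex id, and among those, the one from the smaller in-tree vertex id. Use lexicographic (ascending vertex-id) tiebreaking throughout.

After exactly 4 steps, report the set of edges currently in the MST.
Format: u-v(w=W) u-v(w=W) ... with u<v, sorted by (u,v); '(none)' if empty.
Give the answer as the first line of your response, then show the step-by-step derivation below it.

0-1(w=9) 1-3(w=7) 1-4(w=14) 2-4(w=6)

step 1: add edge 2-4 (w=6); MST = {2-4(w=6)}
step 2: add edge 1-4 (w=14); MST = {1-4(w=14) 2-4(w=6)}
step 3: add edge 1-3 (w=7); MST = {1-3(w=7) 1-4(w=14) 2-4(w=6)}
step 4: add edge 0-1 (w=9); MST = {0-1(w=9) 1-3(w=7) 1-4(w=14) 2-4(w=6)}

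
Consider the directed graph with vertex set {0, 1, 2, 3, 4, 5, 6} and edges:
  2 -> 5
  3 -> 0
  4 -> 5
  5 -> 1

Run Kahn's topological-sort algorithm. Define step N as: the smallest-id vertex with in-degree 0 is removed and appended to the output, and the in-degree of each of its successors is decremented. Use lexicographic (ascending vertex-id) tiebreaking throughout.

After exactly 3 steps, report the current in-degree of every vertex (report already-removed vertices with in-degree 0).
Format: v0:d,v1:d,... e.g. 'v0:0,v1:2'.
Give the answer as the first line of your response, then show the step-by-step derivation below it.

v0:0,v1:1,v2:0,v3:0,v4:0,v5:1,v6:0

step 1: output 2; order=[2]; indeg=(1,1,0,0,0,1,0)
step 2: output 3; order=[2,3]; indeg=(0,1,0,0,0,1,0)
step 3: output 0; order=[2,3,0]; indeg=(0,1,0,0,0,1,0)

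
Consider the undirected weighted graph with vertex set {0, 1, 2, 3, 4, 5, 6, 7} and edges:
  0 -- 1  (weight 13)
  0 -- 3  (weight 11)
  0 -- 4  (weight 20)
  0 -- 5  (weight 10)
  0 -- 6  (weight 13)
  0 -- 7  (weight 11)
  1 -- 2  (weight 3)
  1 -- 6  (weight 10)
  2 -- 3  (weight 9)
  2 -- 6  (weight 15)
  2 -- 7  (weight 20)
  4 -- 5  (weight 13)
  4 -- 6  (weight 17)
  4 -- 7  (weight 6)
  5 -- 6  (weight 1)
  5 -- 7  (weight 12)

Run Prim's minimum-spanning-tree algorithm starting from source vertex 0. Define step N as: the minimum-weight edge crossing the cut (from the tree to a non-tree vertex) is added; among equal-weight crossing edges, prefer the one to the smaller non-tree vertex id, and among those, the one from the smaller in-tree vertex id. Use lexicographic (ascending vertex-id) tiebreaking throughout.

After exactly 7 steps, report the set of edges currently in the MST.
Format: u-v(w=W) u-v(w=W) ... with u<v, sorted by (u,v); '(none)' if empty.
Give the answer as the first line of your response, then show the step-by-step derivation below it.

0-5(w=10) 0-7(w=11) 1-2(w=3) 1-6(w=10) 2-3(w=9) 4-7(w=6) 5-6(w=1)

step 1: add edge 0-5 (w=10); MST = {0-5(w=10)}
step 2: add edge 5-6 (w=1); MST = {0-5(w=10) 5-6(w=1)}
step 3: add edge 1-6 (w=10); MST = {0-5(w=10) 1-6(w=10) 5-6(w=1)}
step 4: add edge 1-2 (w=3); MST = {0-5(w=10) 1-2(w=3) 1-6(w=10) 5-6(w=1)}
step 5: add edge 2-3 (w=9); MST = {0-5(w=10) 1-2(w=3) 1-6(w=10) 2-3(w=9) 5-6(w=1)}
step 6: add edge 0-7 (w=11); MST = {0-5(w=10) 0-7(w=11) 1-2(w=3) 1-6(w=10) 2-3(w=9) 5-6(w=1)}
step 7: add edge 4-7 (w=6); MST = {0-5(w=10) 0-7(w=11) 1-2(w=3) 1-6(w=10) 2-3(w=9) 4-7(w=6) 5-6(w=1)}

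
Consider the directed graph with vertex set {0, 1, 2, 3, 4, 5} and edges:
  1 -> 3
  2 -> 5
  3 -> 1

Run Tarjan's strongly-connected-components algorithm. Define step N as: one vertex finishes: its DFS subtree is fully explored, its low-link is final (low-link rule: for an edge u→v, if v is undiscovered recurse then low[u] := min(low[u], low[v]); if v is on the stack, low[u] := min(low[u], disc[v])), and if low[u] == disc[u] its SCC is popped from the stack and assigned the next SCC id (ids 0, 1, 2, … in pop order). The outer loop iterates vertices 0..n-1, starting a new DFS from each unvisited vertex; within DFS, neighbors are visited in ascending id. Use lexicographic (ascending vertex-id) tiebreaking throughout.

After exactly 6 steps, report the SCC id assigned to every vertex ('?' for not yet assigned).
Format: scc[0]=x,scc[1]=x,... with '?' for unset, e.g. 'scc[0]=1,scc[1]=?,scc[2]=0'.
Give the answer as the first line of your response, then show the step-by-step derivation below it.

scc[0]=0,scc[1]=1,scc[2]=3,scc[3]=1,scc[4]=4,scc[5]=2

step 1: low=(low[0]=0,low[1]=?,low[2]=?,low[3]=?,low[4]=?,low[5]=?); scc=(scc[0]=0,scc[1]=?,scc[2]=?,scc[3]=?,scc[4]=?,scc[5]=?)
step 2: low=(low[0]=0,low[1]=1,low[2]=?,low[3]=1,low[4]=?,low[5]=?); scc=(scc[0]=0,scc[1]=?,scc[2]=?,scc[3]=?,scc[4]=?,scc[5]=?)
step 3: low=(low[0]=0,low[1]=1,low[2]=?,low[3]=1,low[4]=?,low[5]=?); scc=(scc[0]=0,scc[1]=1,scc[2]=?,scc[3]=1,scc[4]=?,scc[5]=?)
step 4: low=(low[0]=0,low[1]=1,low[2]=3,low[3]=1,low[4]=?,low[5]=4); scc=(scc[0]=0,scc[1]=1,scc[2]=?,scc[3]=1,scc[4]=?,scc[5]=2)
step 5: low=(low[0]=0,low[1]=1,low[2]=3,low[3]=1,low[4]=?,low[5]=4); scc=(scc[0]=0,scc[1]=1,scc[2]=3,scc[3]=1,scc[4]=?,scc[5]=2)
step 6: low=(low[0]=0,low[1]=1,low[2]=3,low[3]=1,low[4]=5,low[5]=4); scc=(scc[0]=0,scc[1]=1,scc[2]=3,scc[3]=1,scc[4]=4,scc[5]=2)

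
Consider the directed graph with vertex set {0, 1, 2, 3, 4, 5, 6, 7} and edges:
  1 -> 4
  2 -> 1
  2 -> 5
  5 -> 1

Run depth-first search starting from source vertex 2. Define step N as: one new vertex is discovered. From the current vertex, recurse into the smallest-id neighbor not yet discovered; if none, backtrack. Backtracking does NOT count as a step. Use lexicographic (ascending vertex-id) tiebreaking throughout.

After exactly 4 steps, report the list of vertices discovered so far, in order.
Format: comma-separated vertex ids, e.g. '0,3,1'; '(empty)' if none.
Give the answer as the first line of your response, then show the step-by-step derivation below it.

2,1,4,5

step 1: discover 2; path=2; order=2
step 2: discover 1; path=2>1; order=2,1
step 3: discover 4; path=2>1>4; order=2,1,4
step 4: discover 5; path=2>5; order=2,1,4,5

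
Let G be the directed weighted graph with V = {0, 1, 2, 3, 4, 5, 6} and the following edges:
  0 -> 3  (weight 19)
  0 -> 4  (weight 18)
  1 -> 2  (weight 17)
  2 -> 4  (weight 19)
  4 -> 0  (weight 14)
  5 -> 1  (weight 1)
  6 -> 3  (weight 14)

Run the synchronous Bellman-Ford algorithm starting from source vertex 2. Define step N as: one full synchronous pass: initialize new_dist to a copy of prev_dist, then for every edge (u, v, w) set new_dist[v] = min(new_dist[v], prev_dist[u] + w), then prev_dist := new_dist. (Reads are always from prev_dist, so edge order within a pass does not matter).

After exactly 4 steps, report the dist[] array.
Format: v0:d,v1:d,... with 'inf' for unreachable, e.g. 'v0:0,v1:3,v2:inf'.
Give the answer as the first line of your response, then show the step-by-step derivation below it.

v0:33,v1:inf,v2:0,v3:52,v4:19,v5:inf,v6:inf

step 1: dist = v0:inf,v1:inf,v2:0,v3:inf,v4:19,v5:inf,v6:inf
step 2: dist = v0:33,v1:inf,v2:0,v3:inf,v4:19,v5:inf,v6:inf
step 3: dist = v0:33,v1:inf,v2:0,v3:52,v4:19,v5:inf,v6:inf
step 4: dist = v0:33,v1:inf,v2:0,v3:52,v4:19,v5:inf,v6:inf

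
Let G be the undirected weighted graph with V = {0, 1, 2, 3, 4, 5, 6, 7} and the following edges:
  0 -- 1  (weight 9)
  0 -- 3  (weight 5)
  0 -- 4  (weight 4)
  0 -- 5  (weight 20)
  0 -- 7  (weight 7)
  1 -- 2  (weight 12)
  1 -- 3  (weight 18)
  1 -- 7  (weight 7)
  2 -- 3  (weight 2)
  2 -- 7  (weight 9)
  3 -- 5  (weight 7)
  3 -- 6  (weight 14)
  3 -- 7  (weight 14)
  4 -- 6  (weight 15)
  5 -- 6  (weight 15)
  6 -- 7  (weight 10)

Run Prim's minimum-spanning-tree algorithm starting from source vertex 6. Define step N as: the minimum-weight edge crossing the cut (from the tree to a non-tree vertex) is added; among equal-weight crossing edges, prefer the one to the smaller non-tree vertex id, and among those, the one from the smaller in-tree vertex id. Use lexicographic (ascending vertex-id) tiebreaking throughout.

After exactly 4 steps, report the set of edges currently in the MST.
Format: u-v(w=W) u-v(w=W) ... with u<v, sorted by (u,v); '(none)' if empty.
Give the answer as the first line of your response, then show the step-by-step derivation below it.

0-3(w=5) 0-4(w=4) 0-7(w=7) 6-7(w=10)

step 1: add edge 6-7 (w=10); MST = {6-7(w=10)}
step 2: add edge 0-7 (w=7); MST = {0-7(w=7) 6-7(w=10)}
step 3: add edge 0-4 (w=4); MST = {0-4(w=4) 0-7(w=7) 6-7(w=10)}
step 4: add edge 0-3 (w=5); MST = {0-3(w=5) 0-4(w=4) 0-7(w=7) 6-7(w=10)}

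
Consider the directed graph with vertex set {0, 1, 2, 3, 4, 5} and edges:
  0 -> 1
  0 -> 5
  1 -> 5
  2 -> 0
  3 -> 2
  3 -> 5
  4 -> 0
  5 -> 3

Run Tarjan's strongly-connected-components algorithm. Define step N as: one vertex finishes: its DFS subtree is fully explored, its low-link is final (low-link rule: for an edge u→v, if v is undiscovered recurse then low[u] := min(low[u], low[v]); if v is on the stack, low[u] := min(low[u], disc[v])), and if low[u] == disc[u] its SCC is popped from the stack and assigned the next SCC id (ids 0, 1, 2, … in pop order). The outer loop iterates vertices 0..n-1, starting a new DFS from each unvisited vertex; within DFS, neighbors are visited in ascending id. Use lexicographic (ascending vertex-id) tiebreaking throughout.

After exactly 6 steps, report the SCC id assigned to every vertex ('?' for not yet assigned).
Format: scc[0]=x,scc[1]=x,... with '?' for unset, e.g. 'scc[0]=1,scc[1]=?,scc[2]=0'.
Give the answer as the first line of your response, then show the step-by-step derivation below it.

scc[0]=0,scc[1]=0,scc[2]=0,scc[3]=0,scc[4]=1,scc[5]=0

step 1: low=(low[0]=0,low[1]=1,low[2]=0,low[3]=3,low[4]=?,low[5]=2); scc=(scc[0]=?,scc[1]=?,scc[2]=?,scc[3]=?,scc[4]=?,scc[5]=?)
step 2: low=(low[0]=0,low[1]=1,low[2]=0,low[3]=0,low[4]=?,low[5]=2); scc=(scc[0]=?,scc[1]=?,scc[2]=?,scc[3]=?,scc[4]=?,scc[5]=?)
step 3: low=(low[0]=0,low[1]=1,low[2]=0,low[3]=0,low[4]=?,low[5]=0); scc=(scc[0]=?,scc[1]=?,scc[2]=?,scc[3]=?,scc[4]=?,scc[5]=?)
step 4: low=(low[0]=0,low[1]=0,low[2]=0,low[3]=0,low[4]=?,low[5]=0); scc=(scc[0]=?,scc[1]=?,scc[2]=?,scc[3]=?,scc[4]=?,scc[5]=?)
step 5: low=(low[0]=0,low[1]=0,low[2]=0,low[3]=0,low[4]=?,low[5]=0); scc=(scc[0]=0,scc[1]=0,scc[2]=0,scc[3]=0,scc[4]=?,scc[5]=0)
step 6: low=(low[0]=0,low[1]=0,low[2]=0,low[3]=0,low[4]=5,low[5]=0); scc=(scc[0]=0,scc[1]=0,scc[2]=0,scc[3]=0,scc[4]=1,scc[5]=0)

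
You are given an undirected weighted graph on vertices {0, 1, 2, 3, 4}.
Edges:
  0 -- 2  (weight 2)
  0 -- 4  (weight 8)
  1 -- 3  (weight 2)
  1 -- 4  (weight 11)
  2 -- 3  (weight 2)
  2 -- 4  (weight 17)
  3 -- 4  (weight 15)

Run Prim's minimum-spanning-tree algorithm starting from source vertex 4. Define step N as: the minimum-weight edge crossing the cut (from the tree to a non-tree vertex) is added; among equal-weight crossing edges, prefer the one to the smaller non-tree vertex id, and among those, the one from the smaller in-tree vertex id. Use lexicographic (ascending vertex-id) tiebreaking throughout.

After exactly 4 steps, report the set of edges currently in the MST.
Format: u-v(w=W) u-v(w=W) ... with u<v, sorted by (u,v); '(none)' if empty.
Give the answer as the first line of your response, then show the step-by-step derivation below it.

0-2(w=2) 0-4(w=8) 1-3(w=2) 2-3(w=2)

step 1: add edge 0-4 (w=8); MST = {0-4(w=8)}
step 2: add edge 0-2 (w=2); MST = {0-2(w=2) 0-4(w=8)}
step 3: add edge 2-3 (w=2); MST = {0-2(w=2) 0-4(w=8) 2-3(w=2)}
step 4: add edge 1-3 (w=2); MST = {0-2(w=2) 0-4(w=8) 1-3(w=2) 2-3(w=2)}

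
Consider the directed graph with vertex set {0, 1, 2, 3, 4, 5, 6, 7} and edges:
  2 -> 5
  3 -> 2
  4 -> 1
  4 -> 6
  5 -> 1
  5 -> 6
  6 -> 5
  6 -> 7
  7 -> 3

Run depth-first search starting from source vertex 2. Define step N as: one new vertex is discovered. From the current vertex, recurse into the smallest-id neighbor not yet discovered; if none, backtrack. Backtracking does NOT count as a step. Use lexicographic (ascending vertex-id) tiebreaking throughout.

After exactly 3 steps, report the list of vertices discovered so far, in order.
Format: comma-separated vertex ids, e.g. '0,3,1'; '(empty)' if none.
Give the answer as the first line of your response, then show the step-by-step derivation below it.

2,5,1

step 1: discover 2; path=2; order=2
step 2: discover 5; path=2>5; order=2,5
step 3: discover 1; path=2>5>1; order=2,5,1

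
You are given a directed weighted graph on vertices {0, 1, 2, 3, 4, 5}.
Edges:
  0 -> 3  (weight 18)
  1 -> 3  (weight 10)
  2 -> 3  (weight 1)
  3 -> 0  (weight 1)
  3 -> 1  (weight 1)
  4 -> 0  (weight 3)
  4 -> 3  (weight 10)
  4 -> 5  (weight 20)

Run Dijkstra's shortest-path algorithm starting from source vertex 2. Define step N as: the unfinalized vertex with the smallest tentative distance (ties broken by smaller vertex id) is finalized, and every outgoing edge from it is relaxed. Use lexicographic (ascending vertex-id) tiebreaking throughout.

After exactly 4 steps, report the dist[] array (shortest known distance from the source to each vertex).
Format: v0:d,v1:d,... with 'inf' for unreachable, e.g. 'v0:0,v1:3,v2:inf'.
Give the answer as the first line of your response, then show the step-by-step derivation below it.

v0:2,v1:2,v2:0,v3:1,v4:inf,v5:inf

step 1: dist = v0:inf,v1:inf,v2:0,v3:1,v4:inf,v5:inf
step 2: dist = v0:2,v1:2,v2:0,v3:1,v4:inf,v5:inf
step 3: dist = v0:2,v1:2,v2:0,v3:1,v4:inf,v5:inf
step 4: dist = v0:2,v1:2,v2:0,v3:1,v4:inf,v5:inf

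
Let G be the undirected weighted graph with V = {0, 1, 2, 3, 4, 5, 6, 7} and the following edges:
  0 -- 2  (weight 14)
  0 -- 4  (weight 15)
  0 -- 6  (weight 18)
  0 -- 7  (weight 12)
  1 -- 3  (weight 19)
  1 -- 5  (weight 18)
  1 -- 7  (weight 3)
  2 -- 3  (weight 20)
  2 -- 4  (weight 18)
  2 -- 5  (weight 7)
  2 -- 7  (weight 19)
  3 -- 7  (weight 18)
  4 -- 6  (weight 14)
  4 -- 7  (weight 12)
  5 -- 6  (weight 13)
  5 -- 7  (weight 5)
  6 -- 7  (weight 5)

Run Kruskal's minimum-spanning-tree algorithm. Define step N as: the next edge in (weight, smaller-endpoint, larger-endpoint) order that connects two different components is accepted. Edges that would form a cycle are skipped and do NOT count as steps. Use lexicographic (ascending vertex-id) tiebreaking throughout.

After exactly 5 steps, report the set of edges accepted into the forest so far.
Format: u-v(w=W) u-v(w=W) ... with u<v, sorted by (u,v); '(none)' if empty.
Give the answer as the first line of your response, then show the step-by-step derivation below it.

0-7(w=12) 1-7(w=3) 2-5(w=7) 5-7(w=5) 6-7(w=5)

step 1: add edge 1-7 (w=3); MST = {1-7(w=3)}
step 2: add edge 5-7 (w=5); MST = {1-7(w=3) 5-7(w=5)}
step 3: add edge 6-7 (w=5); MST = {1-7(w=3) 5-7(w=5) 6-7(w=5)}
step 4: add edge 2-5 (w=7); MST = {1-7(w=3) 2-5(w=7) 5-7(w=5) 6-7(w=5)}
step 5: add edge 0-7 (w=12); MST = {0-7(w=12) 1-7(w=3) 2-5(w=7) 5-7(w=5) 6-7(w=5)}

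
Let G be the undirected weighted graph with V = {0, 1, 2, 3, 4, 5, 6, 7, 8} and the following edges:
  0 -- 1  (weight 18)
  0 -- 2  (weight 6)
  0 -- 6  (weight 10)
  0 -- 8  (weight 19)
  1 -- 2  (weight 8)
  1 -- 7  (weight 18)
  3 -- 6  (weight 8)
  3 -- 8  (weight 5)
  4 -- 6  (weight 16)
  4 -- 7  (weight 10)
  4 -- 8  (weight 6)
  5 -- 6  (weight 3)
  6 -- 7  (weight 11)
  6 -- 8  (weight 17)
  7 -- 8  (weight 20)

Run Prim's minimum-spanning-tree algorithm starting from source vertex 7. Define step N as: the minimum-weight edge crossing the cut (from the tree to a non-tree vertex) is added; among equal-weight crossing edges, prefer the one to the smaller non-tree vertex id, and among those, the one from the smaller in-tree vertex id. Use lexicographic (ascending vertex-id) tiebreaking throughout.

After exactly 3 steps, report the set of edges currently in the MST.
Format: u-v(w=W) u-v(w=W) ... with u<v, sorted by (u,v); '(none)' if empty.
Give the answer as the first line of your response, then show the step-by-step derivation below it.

3-8(w=5) 4-7(w=10) 4-8(w=6)

step 1: add edge 4-7 (w=10); MST = {4-7(w=10)}
step 2: add edge 4-8 (w=6); MST = {4-7(w=10) 4-8(w=6)}
step 3: add edge 3-8 (w=5); MST = {3-8(w=5) 4-7(w=10) 4-8(w=6)}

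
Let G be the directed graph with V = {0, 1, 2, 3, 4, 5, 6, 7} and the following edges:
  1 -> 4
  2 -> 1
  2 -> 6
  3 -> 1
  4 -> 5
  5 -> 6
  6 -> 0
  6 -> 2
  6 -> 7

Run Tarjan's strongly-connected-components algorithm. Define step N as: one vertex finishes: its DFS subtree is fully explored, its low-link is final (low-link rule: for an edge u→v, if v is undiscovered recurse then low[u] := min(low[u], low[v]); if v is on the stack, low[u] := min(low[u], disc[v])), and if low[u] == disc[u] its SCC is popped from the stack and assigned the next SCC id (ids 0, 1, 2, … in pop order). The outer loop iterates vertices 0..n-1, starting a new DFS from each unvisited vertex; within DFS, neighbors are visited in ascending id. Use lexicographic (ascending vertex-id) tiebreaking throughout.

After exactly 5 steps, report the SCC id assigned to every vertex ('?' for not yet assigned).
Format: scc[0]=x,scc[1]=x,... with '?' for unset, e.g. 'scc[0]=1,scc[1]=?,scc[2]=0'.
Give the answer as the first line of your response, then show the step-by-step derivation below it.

scc[0]=0,scc[1]=?,scc[2]=?,scc[3]=?,scc[4]=?,scc[5]=?,scc[6]=?,scc[7]=1

step 1: low=(low[0]=0,low[1]=?,low[2]=?,low[3]=?,low[4]=?,low[5]=?,low[6]=?,low[7]=?); scc=(scc[0]=0,scc[1]=?,scc[2]=?,scc[3]=?,scc[4]=?,scc[5]=?,scc[6]=?,scc[7]=?)
step 2: low=(low[0]=0,low[1]=1,low[2]=1,low[3]=?,low[4]=2,low[5]=3,low[6]=4,low[7]=?); scc=(scc[0]=0,scc[1]=?,scc[2]=?,scc[3]=?,scc[4]=?,scc[5]=?,scc[6]=?,scc[7]=?)
step 3: low=(low[0]=0,low[1]=1,low[2]=1,low[3]=?,low[4]=2,low[5]=3,low[6]=1,low[7]=6); scc=(scc[0]=0,scc[1]=?,scc[2]=?,scc[3]=?,scc[4]=?,scc[5]=?,scc[6]=?,scc[7]=1)
step 4: low=(low[0]=0,low[1]=1,low[2]=1,low[3]=?,low[4]=2,low[5]=3,low[6]=1,low[7]=6); scc=(scc[0]=0,scc[1]=?,scc[2]=?,scc[3]=?,scc[4]=?,scc[5]=?,scc[6]=?,scc[7]=1)
step 5: low=(low[0]=0,low[1]=1,low[2]=1,low[3]=?,low[4]=2,low[5]=1,low[6]=1,low[7]=6); scc=(scc[0]=0,scc[1]=?,scc[2]=?,scc[3]=?,scc[4]=?,scc[5]=?,scc[6]=?,scc[7]=1)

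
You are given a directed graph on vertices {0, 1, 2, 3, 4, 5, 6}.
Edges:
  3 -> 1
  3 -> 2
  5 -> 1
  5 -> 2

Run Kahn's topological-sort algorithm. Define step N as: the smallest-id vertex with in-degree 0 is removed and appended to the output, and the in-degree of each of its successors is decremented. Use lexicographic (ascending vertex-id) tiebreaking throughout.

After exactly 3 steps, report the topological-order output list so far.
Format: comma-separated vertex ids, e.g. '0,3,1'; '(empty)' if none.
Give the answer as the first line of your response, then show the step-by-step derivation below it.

0,3,4

step 1: output 0; order=[0]; indeg=(0,2,2,0,0,0,0)
step 2: output 3; order=[0,3]; indeg=(0,1,1,0,0,0,0)
step 3: output 4; order=[0,3,4]; indeg=(0,1,1,0,0,0,0)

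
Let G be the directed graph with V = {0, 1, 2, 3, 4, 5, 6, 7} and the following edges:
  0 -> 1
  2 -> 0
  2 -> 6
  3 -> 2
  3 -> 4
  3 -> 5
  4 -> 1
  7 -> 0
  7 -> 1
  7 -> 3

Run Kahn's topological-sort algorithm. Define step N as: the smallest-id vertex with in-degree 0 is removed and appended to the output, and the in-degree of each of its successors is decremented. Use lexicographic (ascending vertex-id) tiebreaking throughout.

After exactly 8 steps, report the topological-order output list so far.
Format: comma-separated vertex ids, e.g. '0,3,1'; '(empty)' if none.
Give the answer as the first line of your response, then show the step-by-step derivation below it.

7,3,2,0,4,1,5,6

step 1: output 7; order=[7]; indeg=(1,2,1,0,1,1,1,0)
step 2: output 3; order=[7,3]; indeg=(1,2,0,0,0,0,1,0)
step 3: output 2; order=[7,3,2]; indeg=(0,2,0,0,0,0,0,0)
step 4: output 0; order=[7,3,2,0]; indeg=(0,1,0,0,0,0,0,0)
step 5: output 4; order=[7,3,2,0,4]; indeg=(0,0,0,0,0,0,0,0)
step 6: output 1; order=[7,3,2,0,4,1]; indeg=(0,0,0,0,0,0,0,0)
step 7: output 5; order=[7,3,2,0,4,1,5]; indeg=(0,0,0,0,0,0,0,0)
step 8: output 6; order=[7,3,2,0,4,1,5,6]; indeg=(0,0,0,0,0,0,0,0)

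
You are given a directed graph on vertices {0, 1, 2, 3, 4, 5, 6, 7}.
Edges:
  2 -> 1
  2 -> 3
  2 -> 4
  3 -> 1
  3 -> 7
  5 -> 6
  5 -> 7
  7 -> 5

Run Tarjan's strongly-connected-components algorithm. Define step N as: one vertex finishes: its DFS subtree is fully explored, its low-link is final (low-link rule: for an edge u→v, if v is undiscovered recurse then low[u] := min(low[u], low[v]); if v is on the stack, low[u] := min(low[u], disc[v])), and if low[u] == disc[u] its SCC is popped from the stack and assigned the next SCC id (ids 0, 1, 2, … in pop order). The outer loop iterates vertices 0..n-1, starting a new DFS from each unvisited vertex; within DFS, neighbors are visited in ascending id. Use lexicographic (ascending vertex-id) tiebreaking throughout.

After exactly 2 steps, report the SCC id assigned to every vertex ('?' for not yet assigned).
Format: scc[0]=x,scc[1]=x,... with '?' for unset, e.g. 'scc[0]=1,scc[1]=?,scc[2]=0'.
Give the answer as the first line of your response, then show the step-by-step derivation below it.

scc[0]=0,scc[1]=1,scc[2]=?,scc[3]=?,scc[4]=?,scc[5]=?,scc[6]=?,scc[7]=?

step 1: low=(low[0]=0,low[1]=?,low[2]=?,low[3]=?,low[4]=?,low[5]=?,low[6]=?,low[7]=?); scc=(scc[0]=0,scc[1]=?,scc[2]=?,scc[3]=?,scc[4]=?,scc[5]=?,scc[6]=?,scc[7]=?)
step 2: low=(low[0]=0,low[1]=1,low[2]=?,low[3]=?,low[4]=?,low[5]=?,low[6]=?,low[7]=?); scc=(scc[0]=0,scc[1]=1,scc[2]=?,scc[3]=?,scc[4]=?,scc[5]=?,scc[6]=?,scc[7]=?)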